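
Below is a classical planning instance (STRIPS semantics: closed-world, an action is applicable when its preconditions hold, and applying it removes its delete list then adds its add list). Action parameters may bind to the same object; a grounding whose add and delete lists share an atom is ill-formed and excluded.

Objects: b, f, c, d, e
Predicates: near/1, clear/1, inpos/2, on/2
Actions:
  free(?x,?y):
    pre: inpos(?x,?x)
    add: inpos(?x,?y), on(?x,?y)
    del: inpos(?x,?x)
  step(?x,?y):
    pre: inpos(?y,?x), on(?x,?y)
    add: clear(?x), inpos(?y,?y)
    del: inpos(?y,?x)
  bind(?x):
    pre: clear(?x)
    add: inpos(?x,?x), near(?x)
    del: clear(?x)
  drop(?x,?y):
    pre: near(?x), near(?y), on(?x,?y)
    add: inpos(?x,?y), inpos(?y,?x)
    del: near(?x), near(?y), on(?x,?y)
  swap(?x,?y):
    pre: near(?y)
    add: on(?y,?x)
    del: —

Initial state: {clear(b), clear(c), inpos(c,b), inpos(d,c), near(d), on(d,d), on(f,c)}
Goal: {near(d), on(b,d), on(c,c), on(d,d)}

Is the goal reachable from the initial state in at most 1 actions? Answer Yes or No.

No

1. bind(b)  →  {clear(c), inpos(b,b), inpos(c,b), inpos(d,c), near(b), near(d), on(d,d), on(f,c)}
2. free(b,d)  →  {clear(c), inpos(b,d), inpos(c,b), inpos(d,c), near(b), near(d), on(b,d), on(d,d), on(f,c)}
3. bind(c)  →  {inpos(b,d), inpos(c,b), inpos(c,c), inpos(d,c), near(b), near(c), near(d), on(b,d), on(d,d), on(f,c)}
4. swap(c,c)  →  {inpos(b,d), inpos(c,b), inpos(c,c), inpos(d,c), near(b), near(c), near(d), on(b,d), on(c,c), on(d,d), on(f,c)}
optimal plan length = 4; 4 > 1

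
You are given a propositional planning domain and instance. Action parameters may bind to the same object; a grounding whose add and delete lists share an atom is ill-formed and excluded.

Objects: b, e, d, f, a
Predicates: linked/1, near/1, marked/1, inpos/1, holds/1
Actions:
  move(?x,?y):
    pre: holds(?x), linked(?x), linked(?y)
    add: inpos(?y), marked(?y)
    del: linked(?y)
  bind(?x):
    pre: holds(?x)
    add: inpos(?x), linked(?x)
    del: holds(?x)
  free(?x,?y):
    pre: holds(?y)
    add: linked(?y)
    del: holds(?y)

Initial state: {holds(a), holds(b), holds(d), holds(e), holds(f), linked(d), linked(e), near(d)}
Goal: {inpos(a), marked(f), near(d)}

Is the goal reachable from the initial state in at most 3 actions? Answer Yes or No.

Yes

1. bind(f)  →  {holds(a), holds(b), holds(d), holds(e), inpos(f), linked(d), linked(e), linked(f), near(d)}
2. move(e,f)  →  {holds(a), holds(b), holds(d), holds(e), inpos(f), linked(d), linked(e), marked(f), near(d)}
3. bind(a)  →  {holds(b), holds(d), holds(e), inpos(a), inpos(f), linked(a), linked(d), linked(e), marked(f), near(d)}
optimal plan length = 3; 3 ≤ 3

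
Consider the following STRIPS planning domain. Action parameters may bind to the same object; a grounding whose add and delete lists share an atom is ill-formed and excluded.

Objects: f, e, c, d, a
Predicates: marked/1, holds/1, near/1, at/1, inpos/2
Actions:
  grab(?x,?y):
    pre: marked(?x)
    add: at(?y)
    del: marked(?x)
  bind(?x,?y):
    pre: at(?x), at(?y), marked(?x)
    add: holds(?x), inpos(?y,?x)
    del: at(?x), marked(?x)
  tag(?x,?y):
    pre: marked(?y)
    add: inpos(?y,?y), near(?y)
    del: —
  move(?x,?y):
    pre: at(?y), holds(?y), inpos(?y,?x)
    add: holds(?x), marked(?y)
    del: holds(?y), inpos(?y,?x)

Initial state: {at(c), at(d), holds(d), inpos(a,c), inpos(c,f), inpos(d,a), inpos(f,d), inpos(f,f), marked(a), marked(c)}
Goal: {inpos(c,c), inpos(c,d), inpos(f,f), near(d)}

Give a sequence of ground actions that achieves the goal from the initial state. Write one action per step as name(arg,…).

1. tag(f,c)  →  {at(c), at(d), holds(d), inpos(a,c), inpos(c,c), inpos(c,f), inpos(d,a), inpos(f,d), inpos(f,f), marked(a), marked(c), near(c)}
2. move(a,d)  →  {at(c), at(d), holds(a), inpos(a,c), inpos(c,c), inpos(c,f), inpos(f,d), inpos(f,f), marked(a), marked(c), marked(d), near(c)}
3. tag(f,d)  →  {at(c), at(d), holds(a), inpos(a,c), inpos(c,c), inpos(c,f), inpos(d,d), inpos(f,d), inpos(f,f), marked(a), marked(c), marked(d), near(c), near(d)}
4. bind(d,c)  →  {at(c), holds(a), holds(d), inpos(a,c), inpos(c,c), inpos(c,d), inpos(c,f), inpos(d,d), inpos(f,d), inpos(f,f), marked(a), marked(c), near(c), near(d)}

tag(f,c); move(a,d); tag(f,d); bind(d,c)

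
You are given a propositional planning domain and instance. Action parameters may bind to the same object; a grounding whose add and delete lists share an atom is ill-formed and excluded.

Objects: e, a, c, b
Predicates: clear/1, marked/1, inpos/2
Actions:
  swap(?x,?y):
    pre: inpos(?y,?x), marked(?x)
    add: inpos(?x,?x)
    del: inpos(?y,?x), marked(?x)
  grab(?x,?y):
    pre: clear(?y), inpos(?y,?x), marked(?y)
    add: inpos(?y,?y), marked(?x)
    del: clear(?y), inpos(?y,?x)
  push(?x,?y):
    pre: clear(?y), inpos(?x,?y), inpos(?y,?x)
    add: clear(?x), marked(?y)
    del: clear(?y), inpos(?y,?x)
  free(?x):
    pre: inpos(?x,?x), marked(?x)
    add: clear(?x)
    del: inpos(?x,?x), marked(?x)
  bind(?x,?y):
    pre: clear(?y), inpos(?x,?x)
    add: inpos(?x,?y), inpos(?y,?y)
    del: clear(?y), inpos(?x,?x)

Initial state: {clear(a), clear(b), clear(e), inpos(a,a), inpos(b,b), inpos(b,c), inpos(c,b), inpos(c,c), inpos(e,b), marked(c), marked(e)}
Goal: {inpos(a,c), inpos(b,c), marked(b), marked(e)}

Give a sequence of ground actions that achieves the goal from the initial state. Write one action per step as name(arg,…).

grab(b,e); free(c); bind(a,c)

1. grab(b,e)  →  {clear(a), clear(b), inpos(a,a), inpos(b,b), inpos(b,c), inpos(c,b), inpos(c,c), inpos(e,e), marked(b), marked(c), marked(e)}
2. free(c)  →  {clear(a), clear(b), clear(c), inpos(a,a), inpos(b,b), inpos(b,c), inpos(c,b), inpos(e,e), marked(b), marked(e)}
3. bind(a,c)  →  {clear(a), clear(b), inpos(a,c), inpos(b,b), inpos(b,c), inpos(c,b), inpos(c,c), inpos(e,e), marked(b), marked(e)}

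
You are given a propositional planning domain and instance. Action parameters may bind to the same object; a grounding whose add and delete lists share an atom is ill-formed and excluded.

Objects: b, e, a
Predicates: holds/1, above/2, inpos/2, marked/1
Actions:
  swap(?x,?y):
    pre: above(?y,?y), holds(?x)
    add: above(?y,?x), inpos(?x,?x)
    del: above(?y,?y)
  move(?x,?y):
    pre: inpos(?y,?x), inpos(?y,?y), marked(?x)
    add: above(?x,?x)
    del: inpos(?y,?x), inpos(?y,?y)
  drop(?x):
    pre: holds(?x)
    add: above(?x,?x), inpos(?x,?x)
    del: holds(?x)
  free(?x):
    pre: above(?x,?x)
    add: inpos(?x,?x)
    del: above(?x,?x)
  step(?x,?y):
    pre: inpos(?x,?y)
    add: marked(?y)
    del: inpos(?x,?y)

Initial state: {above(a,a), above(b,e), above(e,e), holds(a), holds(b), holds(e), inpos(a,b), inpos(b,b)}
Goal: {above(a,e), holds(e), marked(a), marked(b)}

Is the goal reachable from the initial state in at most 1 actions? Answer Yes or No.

1. swap(e,a)  →  {above(a,e), above(b,e), above(e,e), holds(a), holds(b), holds(e), inpos(a,b), inpos(b,b), inpos(e,e)}
2. swap(a,e)  →  {above(a,e), above(b,e), above(e,a), holds(a), holds(b), holds(e), inpos(a,a), inpos(a,b), inpos(b,b), inpos(e,e)}
3. step(b,b)  →  {above(a,e), above(b,e), above(e,a), holds(a), holds(b), holds(e), inpos(a,a), inpos(a,b), inpos(e,e), marked(b)}
4. step(a,a)  →  {above(a,e), above(b,e), above(e,a), holds(a), holds(b), holds(e), inpos(a,b), inpos(e,e), marked(a), marked(b)}
optimal plan length = 4; 4 > 1

No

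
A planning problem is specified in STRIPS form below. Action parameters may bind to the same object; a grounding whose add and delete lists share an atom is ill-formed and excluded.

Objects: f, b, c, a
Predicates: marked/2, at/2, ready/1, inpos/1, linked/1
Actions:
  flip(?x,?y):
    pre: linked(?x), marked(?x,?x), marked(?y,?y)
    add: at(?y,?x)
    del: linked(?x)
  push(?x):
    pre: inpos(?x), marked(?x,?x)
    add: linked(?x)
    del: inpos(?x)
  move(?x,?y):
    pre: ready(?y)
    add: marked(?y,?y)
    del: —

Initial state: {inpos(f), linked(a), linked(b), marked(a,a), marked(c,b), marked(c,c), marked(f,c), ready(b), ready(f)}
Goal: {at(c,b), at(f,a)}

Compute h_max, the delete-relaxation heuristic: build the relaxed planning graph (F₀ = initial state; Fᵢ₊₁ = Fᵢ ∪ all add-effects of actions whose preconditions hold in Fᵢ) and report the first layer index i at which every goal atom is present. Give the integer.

F0 = init (9 atoms)
F1 = F0 ∪ {at(a,a), at(c,a), marked(b,b), marked(f,f)}  (13 atoms)
F2 = F1 ∪ {at(a,b), at(b,a), at(b,b), at(c,b), at(f,a), at(f,b), linked(f)}  (20 atoms)
goal ⊆ F2  ⇒  h_max = 2

2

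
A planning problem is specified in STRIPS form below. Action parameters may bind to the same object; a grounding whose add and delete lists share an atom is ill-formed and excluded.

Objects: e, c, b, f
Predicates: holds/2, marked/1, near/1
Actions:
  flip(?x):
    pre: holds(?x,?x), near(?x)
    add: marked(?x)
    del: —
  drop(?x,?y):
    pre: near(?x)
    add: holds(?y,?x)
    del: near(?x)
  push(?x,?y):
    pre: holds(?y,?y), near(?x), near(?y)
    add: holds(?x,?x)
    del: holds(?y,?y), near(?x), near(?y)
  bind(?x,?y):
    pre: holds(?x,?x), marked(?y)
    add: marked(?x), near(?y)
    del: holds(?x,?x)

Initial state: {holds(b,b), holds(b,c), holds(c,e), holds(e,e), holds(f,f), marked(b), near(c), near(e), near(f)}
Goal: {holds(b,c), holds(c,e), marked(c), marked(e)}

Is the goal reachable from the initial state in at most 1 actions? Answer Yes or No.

No

1. flip(e)  →  {holds(b,b), holds(b,c), holds(c,e), holds(e,e), holds(f,f), marked(b), marked(e), near(c), near(e), near(f)}
2. drop(c,c)  →  {holds(b,b), holds(b,c), holds(c,c), holds(c,e), holds(e,e), holds(f,f), marked(b), marked(e), near(e), near(f)}
3. bind(c,e)  →  {holds(b,b), holds(b,c), holds(c,e), holds(e,e), holds(f,f), marked(b), marked(c), marked(e), near(e), near(f)}
optimal plan length = 3; 3 > 1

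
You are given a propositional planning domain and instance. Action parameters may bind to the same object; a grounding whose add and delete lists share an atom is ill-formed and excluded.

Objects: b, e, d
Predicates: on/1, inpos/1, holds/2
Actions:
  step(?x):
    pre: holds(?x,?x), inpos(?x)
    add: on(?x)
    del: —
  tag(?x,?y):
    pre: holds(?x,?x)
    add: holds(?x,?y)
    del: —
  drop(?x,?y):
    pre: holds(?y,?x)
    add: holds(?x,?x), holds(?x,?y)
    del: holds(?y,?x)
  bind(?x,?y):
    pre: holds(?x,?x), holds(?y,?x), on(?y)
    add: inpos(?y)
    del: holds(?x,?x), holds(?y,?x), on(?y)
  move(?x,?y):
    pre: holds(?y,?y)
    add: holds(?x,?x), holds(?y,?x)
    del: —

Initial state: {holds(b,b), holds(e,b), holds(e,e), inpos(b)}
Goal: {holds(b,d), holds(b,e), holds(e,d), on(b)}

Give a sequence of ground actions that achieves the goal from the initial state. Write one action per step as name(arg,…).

step(b); tag(b,e); tag(b,d); tag(e,d)

1. step(b)  →  {holds(b,b), holds(e,b), holds(e,e), inpos(b), on(b)}
2. tag(b,e)  →  {holds(b,b), holds(b,e), holds(e,b), holds(e,e), inpos(b), on(b)}
3. tag(b,d)  →  {holds(b,b), holds(b,d), holds(b,e), holds(e,b), holds(e,e), inpos(b), on(b)}
4. tag(e,d)  →  {holds(b,b), holds(b,d), holds(b,e), holds(e,b), holds(e,d), holds(e,e), inpos(b), on(b)}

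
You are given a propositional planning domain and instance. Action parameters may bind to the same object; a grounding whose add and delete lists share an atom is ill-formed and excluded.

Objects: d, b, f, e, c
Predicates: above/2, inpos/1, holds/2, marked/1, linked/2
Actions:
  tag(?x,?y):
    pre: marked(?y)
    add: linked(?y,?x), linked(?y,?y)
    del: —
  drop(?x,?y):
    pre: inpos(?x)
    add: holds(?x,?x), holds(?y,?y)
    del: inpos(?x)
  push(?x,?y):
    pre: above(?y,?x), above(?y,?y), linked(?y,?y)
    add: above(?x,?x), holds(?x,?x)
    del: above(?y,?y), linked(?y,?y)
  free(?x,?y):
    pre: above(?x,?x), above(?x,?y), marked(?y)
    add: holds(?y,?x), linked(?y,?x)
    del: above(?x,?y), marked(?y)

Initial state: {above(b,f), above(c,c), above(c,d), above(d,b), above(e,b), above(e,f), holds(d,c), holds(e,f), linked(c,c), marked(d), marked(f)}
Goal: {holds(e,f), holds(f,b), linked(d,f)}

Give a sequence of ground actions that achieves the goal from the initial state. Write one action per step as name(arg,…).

tag(f,d); push(d,c); push(b,d); free(b,f)

1. tag(f,d)  →  {above(b,f), above(c,c), above(c,d), above(d,b), above(e,b), above(e,f), holds(d,c), holds(e,f), linked(c,c), linked(d,d), linked(d,f), marked(d), marked(f)}
2. push(d,c)  →  {above(b,f), above(c,d), above(d,b), above(d,d), above(e,b), above(e,f), holds(d,c), holds(d,d), holds(e,f), linked(d,d), linked(d,f), marked(d), marked(f)}
3. push(b,d)  →  {above(b,b), above(b,f), above(c,d), above(d,b), above(e,b), above(e,f), holds(b,b), holds(d,c), holds(d,d), holds(e,f), linked(d,f), marked(d), marked(f)}
4. free(b,f)  →  {above(b,b), above(c,d), above(d,b), above(e,b), above(e,f), holds(b,b), holds(d,c), holds(d,d), holds(e,f), holds(f,b), linked(d,f), linked(f,b), marked(d)}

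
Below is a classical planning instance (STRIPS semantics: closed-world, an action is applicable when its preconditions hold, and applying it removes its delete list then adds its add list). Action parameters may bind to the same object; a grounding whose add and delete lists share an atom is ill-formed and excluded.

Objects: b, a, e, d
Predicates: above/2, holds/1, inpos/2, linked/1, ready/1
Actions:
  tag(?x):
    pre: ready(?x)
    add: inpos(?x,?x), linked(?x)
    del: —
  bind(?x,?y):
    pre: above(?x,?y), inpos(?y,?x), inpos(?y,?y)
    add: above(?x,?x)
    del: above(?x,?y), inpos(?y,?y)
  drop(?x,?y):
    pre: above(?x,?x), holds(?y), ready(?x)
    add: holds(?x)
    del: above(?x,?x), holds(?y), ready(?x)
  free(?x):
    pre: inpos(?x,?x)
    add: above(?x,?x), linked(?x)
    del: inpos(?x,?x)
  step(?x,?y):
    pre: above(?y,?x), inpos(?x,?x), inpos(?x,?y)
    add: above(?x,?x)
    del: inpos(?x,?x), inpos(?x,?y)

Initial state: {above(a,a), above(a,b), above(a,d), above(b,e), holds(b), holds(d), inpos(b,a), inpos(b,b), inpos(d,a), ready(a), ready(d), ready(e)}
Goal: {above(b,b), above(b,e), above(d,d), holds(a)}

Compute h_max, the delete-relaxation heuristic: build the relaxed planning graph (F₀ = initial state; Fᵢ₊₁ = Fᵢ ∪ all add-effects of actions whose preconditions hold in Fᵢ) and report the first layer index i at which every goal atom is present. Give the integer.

2

F0 = init (12 atoms)
F1 = F0 ∪ {above(b,b), holds(a), inpos(a,a), inpos(d,d), inpos(e,e), linked(a), linked(b), linked(d), linked(e)}  (21 atoms)
F2 = F1 ∪ {above(d,d), above(e,e)}  (23 atoms)
goal ⊆ F2  ⇒  h_max = 2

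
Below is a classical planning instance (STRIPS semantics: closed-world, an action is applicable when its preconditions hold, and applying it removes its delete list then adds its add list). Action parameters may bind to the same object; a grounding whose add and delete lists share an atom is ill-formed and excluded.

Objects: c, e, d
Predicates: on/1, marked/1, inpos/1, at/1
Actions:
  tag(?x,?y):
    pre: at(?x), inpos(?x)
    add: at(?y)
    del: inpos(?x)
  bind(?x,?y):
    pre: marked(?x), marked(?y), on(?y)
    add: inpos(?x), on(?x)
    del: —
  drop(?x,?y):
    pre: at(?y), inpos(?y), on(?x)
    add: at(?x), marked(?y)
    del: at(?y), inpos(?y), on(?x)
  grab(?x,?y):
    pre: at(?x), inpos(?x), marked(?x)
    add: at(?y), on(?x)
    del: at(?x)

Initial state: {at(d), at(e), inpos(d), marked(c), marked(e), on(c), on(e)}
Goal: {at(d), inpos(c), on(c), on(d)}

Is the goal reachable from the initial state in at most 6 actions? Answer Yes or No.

1. bind(c,c)  →  {at(d), at(e), inpos(c), inpos(d), marked(c), marked(e), on(c), on(e)}
2. drop(c,d)  →  {at(c), at(e), inpos(c), marked(c), marked(d), marked(e), on(e)}
3. bind(d,e)  →  {at(c), at(e), inpos(c), inpos(d), marked(c), marked(d), marked(e), on(d), on(e)}
4. grab(c,d)  →  {at(d), at(e), inpos(c), inpos(d), marked(c), marked(d), marked(e), on(c), on(d), on(e)}
optimal plan length = 4; 4 ≤ 6

Yes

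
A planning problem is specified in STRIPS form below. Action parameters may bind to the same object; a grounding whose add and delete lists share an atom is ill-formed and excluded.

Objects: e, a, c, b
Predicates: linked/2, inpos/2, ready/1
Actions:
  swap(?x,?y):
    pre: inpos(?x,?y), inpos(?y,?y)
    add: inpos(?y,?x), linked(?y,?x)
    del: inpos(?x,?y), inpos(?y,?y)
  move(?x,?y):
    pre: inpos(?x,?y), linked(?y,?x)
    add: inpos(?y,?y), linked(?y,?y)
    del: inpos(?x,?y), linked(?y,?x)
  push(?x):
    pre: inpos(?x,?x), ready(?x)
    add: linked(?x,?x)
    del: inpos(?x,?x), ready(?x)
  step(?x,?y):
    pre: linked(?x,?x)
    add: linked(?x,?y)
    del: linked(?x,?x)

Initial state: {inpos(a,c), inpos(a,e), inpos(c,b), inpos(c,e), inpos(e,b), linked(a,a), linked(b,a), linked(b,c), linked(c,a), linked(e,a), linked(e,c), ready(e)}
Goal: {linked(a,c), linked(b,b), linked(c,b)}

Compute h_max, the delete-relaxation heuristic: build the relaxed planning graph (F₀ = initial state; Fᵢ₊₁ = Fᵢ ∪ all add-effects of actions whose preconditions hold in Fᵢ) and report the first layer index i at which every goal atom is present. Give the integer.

2

F0 = init (12 atoms)
F1 = F0 ∪ {inpos(b,b), inpos(c,c), inpos(e,e), linked(a,b), linked(a,c), linked(a,e), linked(b,b), linked(c,c), linked(e,e)}  (21 atoms)
F2 = F1 ∪ {inpos(b,c), inpos(b,e), inpos(c,a), inpos(e,a), inpos(e,c), linked(b,e), linked(c,b), linked(c,e), linked(e,b)}  (30 atoms)
goal ⊆ F2  ⇒  h_max = 2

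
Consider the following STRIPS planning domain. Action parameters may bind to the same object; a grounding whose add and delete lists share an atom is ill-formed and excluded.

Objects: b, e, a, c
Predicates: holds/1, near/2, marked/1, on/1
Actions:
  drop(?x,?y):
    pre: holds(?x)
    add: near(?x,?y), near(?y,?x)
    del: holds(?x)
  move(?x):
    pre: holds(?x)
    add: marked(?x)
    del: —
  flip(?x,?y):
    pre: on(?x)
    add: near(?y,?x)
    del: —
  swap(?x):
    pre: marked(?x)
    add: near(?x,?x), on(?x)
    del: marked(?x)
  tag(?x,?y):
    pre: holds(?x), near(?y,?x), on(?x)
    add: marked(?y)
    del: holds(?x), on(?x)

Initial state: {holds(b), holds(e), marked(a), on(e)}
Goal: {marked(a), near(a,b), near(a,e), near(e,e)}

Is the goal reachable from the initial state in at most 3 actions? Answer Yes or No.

1. drop(b,a)  →  {holds(e), marked(a), near(a,b), near(b,a), on(e)}
2. drop(e,e)  →  {marked(a), near(a,b), near(b,a), near(e,e), on(e)}
3. flip(e,a)  →  {marked(a), near(a,b), near(a,e), near(b,a), near(e,e), on(e)}
optimal plan length = 3; 3 ≤ 3

Yes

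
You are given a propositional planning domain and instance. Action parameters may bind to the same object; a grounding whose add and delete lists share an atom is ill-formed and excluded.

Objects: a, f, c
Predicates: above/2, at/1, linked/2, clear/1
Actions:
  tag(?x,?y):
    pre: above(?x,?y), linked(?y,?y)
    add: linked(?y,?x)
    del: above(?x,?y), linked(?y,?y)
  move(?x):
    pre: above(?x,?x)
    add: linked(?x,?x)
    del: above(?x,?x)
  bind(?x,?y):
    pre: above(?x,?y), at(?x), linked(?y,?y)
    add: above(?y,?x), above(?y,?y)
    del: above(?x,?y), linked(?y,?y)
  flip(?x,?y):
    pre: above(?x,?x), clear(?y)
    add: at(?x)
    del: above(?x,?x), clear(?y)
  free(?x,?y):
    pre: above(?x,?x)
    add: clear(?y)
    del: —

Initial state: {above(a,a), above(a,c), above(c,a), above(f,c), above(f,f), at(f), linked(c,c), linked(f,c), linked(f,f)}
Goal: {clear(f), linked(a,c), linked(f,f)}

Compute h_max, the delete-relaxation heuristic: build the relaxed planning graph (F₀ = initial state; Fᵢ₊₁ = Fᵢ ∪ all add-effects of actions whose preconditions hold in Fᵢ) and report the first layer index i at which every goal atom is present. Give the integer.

F0 = init (9 atoms)
F1 = F0 ∪ {above(c,c), above(c,f), clear(a), clear(c), clear(f), linked(a,a), linked(c,a), linked(c,f)}  (17 atoms)
F2 = F1 ∪ {at(a), at(c), linked(a,c)}  (20 atoms)
goal ⊆ F2  ⇒  h_max = 2

2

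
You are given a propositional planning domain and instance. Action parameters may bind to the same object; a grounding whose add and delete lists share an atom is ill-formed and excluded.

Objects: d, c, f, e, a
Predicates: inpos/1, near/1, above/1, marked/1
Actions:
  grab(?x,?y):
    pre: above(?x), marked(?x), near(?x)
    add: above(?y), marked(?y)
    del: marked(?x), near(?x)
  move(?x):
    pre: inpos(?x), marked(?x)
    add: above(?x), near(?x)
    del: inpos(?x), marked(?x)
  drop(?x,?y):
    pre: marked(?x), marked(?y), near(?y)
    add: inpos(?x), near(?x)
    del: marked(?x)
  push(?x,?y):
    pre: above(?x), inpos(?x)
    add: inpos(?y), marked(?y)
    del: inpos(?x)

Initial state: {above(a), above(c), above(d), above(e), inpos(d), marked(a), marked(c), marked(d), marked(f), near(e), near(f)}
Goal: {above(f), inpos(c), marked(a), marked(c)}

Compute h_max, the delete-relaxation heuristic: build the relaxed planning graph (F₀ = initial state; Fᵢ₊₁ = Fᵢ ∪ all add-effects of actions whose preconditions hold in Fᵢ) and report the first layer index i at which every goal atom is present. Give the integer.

F0 = init (11 atoms)
F1 = F0 ∪ {inpos(a), inpos(c), inpos(e), inpos(f), marked(e), near(a), near(c), near(d)}  (19 atoms)
F2 = F1 ∪ {above(f)}  (20 atoms)
goal ⊆ F2  ⇒  h_max = 2

2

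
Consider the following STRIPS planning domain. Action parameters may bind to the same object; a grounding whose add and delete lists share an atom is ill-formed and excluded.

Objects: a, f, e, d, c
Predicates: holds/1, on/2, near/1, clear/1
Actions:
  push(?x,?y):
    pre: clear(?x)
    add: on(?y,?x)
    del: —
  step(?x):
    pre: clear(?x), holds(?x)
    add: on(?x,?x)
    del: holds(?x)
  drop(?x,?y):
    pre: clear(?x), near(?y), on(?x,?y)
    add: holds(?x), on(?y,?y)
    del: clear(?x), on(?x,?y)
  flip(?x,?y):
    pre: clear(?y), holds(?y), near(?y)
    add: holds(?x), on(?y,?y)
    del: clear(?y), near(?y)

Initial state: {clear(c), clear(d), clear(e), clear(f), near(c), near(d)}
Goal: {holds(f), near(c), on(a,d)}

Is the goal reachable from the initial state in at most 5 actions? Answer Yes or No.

Yes

1. push(d,a)  →  {clear(c), clear(d), clear(e), clear(f), near(c), near(d), on(a,d)}
2. push(d,f)  →  {clear(c), clear(d), clear(e), clear(f), near(c), near(d), on(a,d), on(f,d)}
3. drop(f,d)  →  {clear(c), clear(d), clear(e), holds(f), near(c), near(d), on(a,d), on(d,d)}
optimal plan length = 3; 3 ≤ 5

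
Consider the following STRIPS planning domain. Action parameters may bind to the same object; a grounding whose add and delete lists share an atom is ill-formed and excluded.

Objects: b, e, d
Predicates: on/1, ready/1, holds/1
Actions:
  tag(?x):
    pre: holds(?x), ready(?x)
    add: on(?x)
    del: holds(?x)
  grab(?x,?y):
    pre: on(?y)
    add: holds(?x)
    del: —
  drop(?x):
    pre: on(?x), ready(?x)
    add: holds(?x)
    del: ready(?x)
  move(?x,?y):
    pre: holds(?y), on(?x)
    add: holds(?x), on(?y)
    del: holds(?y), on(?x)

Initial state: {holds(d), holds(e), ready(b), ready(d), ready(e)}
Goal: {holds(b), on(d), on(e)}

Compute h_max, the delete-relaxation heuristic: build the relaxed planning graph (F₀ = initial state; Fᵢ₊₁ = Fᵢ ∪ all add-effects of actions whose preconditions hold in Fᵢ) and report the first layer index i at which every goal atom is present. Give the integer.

F0 = init (5 atoms)
F1 = F0 ∪ {on(d), on(e)}  (7 atoms)
F2 = F1 ∪ {holds(b)}  (8 atoms)
goal ⊆ F2  ⇒  h_max = 2

2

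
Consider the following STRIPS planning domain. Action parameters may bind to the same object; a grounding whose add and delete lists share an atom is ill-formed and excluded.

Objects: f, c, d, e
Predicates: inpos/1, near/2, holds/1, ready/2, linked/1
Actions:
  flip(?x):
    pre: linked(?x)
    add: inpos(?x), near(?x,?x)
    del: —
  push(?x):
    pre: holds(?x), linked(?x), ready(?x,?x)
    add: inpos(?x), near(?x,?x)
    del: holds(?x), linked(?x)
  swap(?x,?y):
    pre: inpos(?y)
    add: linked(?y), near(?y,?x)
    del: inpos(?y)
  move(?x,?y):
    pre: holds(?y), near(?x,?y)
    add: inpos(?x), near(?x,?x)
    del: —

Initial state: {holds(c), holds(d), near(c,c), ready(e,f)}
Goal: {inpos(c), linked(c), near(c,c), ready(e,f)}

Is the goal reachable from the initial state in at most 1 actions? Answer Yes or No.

No

1. move(c,c)  →  {holds(c), holds(d), inpos(c), near(c,c), ready(e,f)}
2. swap(f,c)  →  {holds(c), holds(d), linked(c), near(c,c), near(c,f), ready(e,f)}
3. flip(c)  →  {holds(c), holds(d), inpos(c), linked(c), near(c,c), near(c,f), ready(e,f)}
optimal plan length = 3; 3 > 1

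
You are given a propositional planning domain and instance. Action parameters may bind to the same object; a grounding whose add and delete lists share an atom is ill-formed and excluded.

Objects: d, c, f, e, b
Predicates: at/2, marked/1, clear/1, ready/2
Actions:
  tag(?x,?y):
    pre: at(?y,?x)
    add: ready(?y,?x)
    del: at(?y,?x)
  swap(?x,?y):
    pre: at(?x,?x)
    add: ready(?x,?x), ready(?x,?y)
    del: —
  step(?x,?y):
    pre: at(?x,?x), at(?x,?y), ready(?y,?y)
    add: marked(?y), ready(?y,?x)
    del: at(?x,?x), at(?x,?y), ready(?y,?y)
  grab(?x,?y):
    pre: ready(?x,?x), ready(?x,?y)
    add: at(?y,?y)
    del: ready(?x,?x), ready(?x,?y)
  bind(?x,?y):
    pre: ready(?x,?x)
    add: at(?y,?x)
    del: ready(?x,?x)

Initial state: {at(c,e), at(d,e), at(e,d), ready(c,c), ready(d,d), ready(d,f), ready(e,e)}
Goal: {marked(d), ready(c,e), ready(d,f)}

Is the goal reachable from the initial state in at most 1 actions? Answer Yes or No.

1. tag(e,c)  →  {at(d,e), at(e,d), ready(c,c), ready(c,e), ready(d,d), ready(d,f), ready(e,e)}
2. grab(e,e)  →  {at(d,e), at(e,d), at(e,e), ready(c,c), ready(c,e), ready(d,d), ready(d,f)}
3. step(e,d)  →  {at(d,e), marked(d), ready(c,c), ready(c,e), ready(d,e), ready(d,f)}
optimal plan length = 3; 3 > 1

No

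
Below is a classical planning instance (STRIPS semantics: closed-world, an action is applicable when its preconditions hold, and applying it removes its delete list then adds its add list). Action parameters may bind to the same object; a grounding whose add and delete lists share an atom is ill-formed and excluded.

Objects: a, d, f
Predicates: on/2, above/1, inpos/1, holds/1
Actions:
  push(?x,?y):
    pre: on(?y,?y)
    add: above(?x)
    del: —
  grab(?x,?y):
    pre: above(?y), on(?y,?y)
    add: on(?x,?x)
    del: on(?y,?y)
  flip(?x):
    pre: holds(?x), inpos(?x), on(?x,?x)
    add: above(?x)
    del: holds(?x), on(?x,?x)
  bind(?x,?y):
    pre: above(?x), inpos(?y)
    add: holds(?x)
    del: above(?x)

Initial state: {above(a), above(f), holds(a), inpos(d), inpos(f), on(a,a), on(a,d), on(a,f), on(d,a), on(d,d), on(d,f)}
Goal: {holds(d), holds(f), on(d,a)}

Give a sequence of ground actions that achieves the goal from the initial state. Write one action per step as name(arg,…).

push(d,a); bind(d,d); bind(f,d)

1. push(d,a)  →  {above(a), above(d), above(f), holds(a), inpos(d), inpos(f), on(a,a), on(a,d), on(a,f), on(d,a), on(d,d), on(d,f)}
2. bind(d,d)  →  {above(a), above(f), holds(a), holds(d), inpos(d), inpos(f), on(a,a), on(a,d), on(a,f), on(d,a), on(d,d), on(d,f)}
3. bind(f,d)  →  {above(a), holds(a), holds(d), holds(f), inpos(d), inpos(f), on(a,a), on(a,d), on(a,f), on(d,a), on(d,d), on(d,f)}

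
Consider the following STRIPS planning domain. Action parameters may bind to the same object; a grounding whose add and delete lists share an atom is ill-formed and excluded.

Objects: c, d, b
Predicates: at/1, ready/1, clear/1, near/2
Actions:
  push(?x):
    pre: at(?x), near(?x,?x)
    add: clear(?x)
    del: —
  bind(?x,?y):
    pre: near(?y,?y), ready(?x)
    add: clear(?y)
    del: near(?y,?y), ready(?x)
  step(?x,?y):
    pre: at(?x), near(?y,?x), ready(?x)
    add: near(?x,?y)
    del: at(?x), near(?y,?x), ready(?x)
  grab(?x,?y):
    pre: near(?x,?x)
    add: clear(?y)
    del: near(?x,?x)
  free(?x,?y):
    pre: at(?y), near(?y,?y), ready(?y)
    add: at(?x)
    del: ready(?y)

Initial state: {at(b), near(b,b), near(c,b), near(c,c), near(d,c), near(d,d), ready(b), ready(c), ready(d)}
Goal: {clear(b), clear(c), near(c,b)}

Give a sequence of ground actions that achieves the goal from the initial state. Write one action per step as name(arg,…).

1. push(b)  →  {at(b), clear(b), near(b,b), near(c,b), near(c,c), near(d,c), near(d,d), ready(b), ready(c), ready(d)}
2. bind(c,c)  →  {at(b), clear(b), clear(c), near(b,b), near(c,b), near(d,c), near(d,d), ready(b), ready(d)}

push(b); bind(c,c)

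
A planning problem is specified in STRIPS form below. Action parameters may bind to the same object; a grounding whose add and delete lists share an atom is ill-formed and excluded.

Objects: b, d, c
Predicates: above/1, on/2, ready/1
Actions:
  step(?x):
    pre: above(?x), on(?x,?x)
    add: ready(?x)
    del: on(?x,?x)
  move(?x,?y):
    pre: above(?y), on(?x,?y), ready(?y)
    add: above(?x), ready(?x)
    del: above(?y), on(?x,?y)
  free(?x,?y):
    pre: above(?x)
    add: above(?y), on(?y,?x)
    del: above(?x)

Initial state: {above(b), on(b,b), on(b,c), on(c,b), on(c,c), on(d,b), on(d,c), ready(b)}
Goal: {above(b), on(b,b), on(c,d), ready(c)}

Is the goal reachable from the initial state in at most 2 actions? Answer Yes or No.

1. move(d,b)  →  {above(d), on(b,b), on(b,c), on(c,b), on(c,c), on(d,c), ready(b), ready(d)}
2. free(d,c)  →  {above(c), on(b,b), on(b,c), on(c,b), on(c,c), on(c,d), on(d,c), ready(b), ready(d)}
3. step(c)  →  {above(c), on(b,b), on(b,c), on(c,b), on(c,d), on(d,c), ready(b), ready(c), ready(d)}
4. move(b,c)  →  {above(b), on(b,b), on(c,b), on(c,d), on(d,c), ready(b), ready(c), ready(d)}
optimal plan length = 4; 4 > 2

No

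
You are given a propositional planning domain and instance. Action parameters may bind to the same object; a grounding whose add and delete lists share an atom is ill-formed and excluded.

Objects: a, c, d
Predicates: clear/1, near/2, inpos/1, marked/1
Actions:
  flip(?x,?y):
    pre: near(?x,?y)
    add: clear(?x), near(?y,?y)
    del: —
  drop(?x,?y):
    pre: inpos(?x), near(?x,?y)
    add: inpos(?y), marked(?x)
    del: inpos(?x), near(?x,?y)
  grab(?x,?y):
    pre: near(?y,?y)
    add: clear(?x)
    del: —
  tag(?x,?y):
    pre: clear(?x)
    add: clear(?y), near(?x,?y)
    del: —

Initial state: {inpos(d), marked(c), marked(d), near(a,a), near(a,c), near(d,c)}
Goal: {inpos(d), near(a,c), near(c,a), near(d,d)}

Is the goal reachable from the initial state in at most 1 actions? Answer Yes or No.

No

1. flip(d,c)  →  {clear(d), inpos(d), marked(c), marked(d), near(a,a), near(a,c), near(c,c), near(d,c)}
2. flip(c,c)  →  {clear(c), clear(d), inpos(d), marked(c), marked(d), near(a,a), near(a,c), near(c,c), near(d,c)}
3. tag(c,a)  →  {clear(a), clear(c), clear(d), inpos(d), marked(c), marked(d), near(a,a), near(a,c), near(c,a), near(c,c), near(d,c)}
4. tag(d,d)  →  {clear(a), clear(c), clear(d), inpos(d), marked(c), marked(d), near(a,a), near(a,c), near(c,a), near(c,c), near(d,c), near(d,d)}
optimal plan length = 4; 4 > 1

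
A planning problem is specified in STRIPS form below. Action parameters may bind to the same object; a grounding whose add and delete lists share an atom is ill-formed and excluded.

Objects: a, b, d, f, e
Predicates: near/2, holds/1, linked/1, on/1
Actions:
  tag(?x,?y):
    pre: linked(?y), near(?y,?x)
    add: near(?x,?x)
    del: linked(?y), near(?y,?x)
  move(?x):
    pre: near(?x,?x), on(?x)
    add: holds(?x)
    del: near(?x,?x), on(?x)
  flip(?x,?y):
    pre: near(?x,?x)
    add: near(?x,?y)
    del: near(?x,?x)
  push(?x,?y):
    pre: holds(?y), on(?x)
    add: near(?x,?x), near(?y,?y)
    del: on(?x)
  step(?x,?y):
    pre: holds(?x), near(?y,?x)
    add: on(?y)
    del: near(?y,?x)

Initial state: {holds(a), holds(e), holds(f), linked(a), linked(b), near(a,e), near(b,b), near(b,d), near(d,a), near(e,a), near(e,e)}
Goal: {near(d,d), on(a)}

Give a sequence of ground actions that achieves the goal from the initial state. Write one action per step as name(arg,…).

1. tag(d,b)  →  {holds(a), holds(e), holds(f), linked(a), near(a,e), near(b,b), near(d,a), near(d,d), near(e,a), near(e,e)}
2. step(e,a)  →  {holds(a), holds(e), holds(f), linked(a), near(b,b), near(d,a), near(d,d), near(e,a), near(e,e), on(a)}

tag(d,b); step(e,a)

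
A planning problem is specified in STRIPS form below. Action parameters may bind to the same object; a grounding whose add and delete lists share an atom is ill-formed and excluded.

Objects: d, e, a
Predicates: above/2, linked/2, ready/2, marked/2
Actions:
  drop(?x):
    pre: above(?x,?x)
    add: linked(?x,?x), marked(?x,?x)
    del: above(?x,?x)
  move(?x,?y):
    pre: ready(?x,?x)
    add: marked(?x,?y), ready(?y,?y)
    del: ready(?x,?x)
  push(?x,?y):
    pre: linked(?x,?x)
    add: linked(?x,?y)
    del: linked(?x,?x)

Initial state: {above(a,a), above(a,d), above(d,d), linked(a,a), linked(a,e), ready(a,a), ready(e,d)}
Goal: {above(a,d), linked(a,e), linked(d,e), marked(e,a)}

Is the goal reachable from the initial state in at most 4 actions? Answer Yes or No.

Yes

1. drop(d)  →  {above(a,a), above(a,d), linked(a,a), linked(a,e), linked(d,d), marked(d,d), ready(a,a), ready(e,d)}
2. move(a,e)  →  {above(a,a), above(a,d), linked(a,a), linked(a,e), linked(d,d), marked(a,e), marked(d,d), ready(e,d), ready(e,e)}
3. move(e,a)  →  {above(a,a), above(a,d), linked(a,a), linked(a,e), linked(d,d), marked(a,e), marked(d,d), marked(e,a), ready(a,a), ready(e,d)}
4. push(d,e)  →  {above(a,a), above(a,d), linked(a,a), linked(a,e), linked(d,e), marked(a,e), marked(d,d), marked(e,a), ready(a,a), ready(e,d)}
optimal plan length = 4; 4 ≤ 4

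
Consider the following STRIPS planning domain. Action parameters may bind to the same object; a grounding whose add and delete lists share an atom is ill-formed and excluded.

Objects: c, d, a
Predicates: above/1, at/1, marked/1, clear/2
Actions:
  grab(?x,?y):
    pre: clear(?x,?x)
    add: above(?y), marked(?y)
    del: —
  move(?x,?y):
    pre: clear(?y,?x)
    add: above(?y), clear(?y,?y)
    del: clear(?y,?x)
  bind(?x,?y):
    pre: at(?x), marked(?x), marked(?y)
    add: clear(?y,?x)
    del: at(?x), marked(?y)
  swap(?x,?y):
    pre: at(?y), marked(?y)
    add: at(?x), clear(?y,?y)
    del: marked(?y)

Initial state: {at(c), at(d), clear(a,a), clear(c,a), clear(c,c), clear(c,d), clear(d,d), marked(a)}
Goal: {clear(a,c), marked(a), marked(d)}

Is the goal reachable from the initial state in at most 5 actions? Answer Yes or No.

Yes

1. grab(c,c)  →  {above(c), at(c), at(d), clear(a,a), clear(c,a), clear(c,c), clear(c,d), clear(d,d), marked(a), marked(c)}
2. grab(c,d)  →  {above(c), above(d), at(c), at(d), clear(a,a), clear(c,a), clear(c,c), clear(c,d), clear(d,d), marked(a), marked(c), marked(d)}
3. bind(c,a)  →  {above(c), above(d), at(d), clear(a,a), clear(a,c), clear(c,a), clear(c,c), clear(c,d), clear(d,d), marked(c), marked(d)}
4. grab(c,a)  →  {above(a), above(c), above(d), at(d), clear(a,a), clear(a,c), clear(c,a), clear(c,c), clear(c,d), clear(d,d), marked(a), marked(c), marked(d)}
optimal plan length = 4; 4 ≤ 5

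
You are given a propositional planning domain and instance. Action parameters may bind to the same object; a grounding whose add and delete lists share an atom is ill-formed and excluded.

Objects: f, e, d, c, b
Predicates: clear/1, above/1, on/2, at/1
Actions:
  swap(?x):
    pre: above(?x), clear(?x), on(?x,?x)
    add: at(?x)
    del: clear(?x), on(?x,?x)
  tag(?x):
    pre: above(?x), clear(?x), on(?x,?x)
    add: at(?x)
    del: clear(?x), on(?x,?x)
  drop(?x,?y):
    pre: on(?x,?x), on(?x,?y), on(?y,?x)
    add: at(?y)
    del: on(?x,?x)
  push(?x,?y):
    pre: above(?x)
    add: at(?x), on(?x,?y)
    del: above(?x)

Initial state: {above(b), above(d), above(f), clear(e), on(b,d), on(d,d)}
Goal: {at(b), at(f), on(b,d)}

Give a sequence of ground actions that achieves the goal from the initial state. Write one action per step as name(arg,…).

push(f,f); push(b,f)

1. push(f,f)  →  {above(b), above(d), at(f), clear(e), on(b,d), on(d,d), on(f,f)}
2. push(b,f)  →  {above(d), at(b), at(f), clear(e), on(b,d), on(b,f), on(d,d), on(f,f)}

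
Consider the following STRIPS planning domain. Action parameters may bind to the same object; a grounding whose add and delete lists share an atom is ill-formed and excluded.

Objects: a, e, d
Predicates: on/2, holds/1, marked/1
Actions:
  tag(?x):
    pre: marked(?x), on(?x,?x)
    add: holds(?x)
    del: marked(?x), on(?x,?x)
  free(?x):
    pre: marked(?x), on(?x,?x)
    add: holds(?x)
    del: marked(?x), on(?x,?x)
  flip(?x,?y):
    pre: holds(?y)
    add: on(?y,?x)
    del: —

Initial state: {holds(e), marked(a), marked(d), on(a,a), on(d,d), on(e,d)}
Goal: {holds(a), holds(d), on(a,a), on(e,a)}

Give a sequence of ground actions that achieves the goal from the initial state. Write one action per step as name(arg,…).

1. tag(a)  →  {holds(a), holds(e), marked(d), on(d,d), on(e,d)}
2. tag(d)  →  {holds(a), holds(d), holds(e), on(e,d)}
3. flip(a,a)  →  {holds(a), holds(d), holds(e), on(a,a), on(e,d)}
4. flip(a,e)  →  {holds(a), holds(d), holds(e), on(a,a), on(e,a), on(e,d)}

tag(a); tag(d); flip(a,a); flip(a,e)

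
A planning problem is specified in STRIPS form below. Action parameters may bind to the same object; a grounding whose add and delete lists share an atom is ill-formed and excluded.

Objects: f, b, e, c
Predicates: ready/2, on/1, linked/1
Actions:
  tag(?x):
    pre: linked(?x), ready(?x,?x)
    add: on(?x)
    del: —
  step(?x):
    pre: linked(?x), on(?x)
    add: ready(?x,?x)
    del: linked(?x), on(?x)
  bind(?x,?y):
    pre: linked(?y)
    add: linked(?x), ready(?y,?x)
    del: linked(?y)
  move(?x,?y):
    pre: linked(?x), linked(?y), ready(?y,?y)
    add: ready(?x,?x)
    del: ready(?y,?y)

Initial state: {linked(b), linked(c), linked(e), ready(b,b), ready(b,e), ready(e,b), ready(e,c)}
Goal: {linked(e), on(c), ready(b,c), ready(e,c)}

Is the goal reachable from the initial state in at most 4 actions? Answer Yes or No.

Yes

1. move(c,b)  →  {linked(b), linked(c), linked(e), ready(b,e), ready(c,c), ready(e,b), ready(e,c)}
2. tag(c)  →  {linked(b), linked(c), linked(e), on(c), ready(b,e), ready(c,c), ready(e,b), ready(e,c)}
3. bind(c,b)  →  {linked(c), linked(e), on(c), ready(b,c), ready(b,e), ready(c,c), ready(e,b), ready(e,c)}
optimal plan length = 3; 3 ≤ 4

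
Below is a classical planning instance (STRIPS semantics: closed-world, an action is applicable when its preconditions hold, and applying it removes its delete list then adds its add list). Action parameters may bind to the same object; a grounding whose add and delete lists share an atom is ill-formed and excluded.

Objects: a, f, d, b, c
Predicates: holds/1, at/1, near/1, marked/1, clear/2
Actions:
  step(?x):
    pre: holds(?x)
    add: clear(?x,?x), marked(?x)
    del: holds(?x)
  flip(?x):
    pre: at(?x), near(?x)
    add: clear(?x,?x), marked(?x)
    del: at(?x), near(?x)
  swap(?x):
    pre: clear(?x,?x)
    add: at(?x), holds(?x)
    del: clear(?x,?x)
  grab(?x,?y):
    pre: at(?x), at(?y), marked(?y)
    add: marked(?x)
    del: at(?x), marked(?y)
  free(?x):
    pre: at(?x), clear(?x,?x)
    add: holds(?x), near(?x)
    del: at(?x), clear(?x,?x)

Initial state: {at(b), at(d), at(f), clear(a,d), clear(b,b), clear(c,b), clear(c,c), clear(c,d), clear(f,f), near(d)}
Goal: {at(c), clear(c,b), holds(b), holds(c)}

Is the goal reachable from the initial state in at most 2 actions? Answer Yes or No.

Yes

1. swap(b)  →  {at(b), at(d), at(f), clear(a,d), clear(c,b), clear(c,c), clear(c,d), clear(f,f), holds(b), near(d)}
2. swap(c)  →  {at(b), at(c), at(d), at(f), clear(a,d), clear(c,b), clear(c,d), clear(f,f), holds(b), holds(c), near(d)}
optimal plan length = 2; 2 ≤ 2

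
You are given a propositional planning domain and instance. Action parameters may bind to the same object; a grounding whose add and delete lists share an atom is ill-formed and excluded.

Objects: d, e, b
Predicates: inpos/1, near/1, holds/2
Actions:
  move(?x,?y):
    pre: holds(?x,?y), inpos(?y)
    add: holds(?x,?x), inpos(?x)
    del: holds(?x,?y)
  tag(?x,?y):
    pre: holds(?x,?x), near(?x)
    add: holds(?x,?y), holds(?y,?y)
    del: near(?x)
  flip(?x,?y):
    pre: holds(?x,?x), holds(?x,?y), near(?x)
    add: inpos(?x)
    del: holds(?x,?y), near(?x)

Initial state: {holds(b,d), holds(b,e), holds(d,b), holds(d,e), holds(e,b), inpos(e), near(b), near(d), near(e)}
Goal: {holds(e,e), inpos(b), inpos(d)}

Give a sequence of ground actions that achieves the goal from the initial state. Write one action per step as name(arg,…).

move(d,e); move(b,d); move(e,b)

1. move(d,e)  →  {holds(b,d), holds(b,e), holds(d,b), holds(d,d), holds(e,b), inpos(d), inpos(e), near(b), near(d), near(e)}
2. move(b,d)  →  {holds(b,b), holds(b,e), holds(d,b), holds(d,d), holds(e,b), inpos(b), inpos(d), inpos(e), near(b), near(d), near(e)}
3. move(e,b)  →  {holds(b,b), holds(b,e), holds(d,b), holds(d,d), holds(e,e), inpos(b), inpos(d), inpos(e), near(b), near(d), near(e)}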